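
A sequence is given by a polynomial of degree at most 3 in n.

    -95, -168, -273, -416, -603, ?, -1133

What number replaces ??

Using the first 5 terms:
Δ: -73  -105  -143  -187
Δ²: -32  -38  -44
Δ³: -6  -6
Constant third difference = -6.
Extend forward: -44 − 6 = -50;  -187 − 50 = -237;  -603 − 237 = -840

-840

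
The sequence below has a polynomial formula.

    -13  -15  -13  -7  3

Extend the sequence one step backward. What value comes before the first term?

D1: -2  2  6  10
D2: 4  4  4
The second differences are constant at 4.
Work back: -2 − 4 = -6;  -13 + 6 = -7

-7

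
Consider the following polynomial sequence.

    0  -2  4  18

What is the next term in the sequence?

40

First differences: -2, 6, 14
Second differences: 8, 8
Second differences constant at 8.
14 + 8 = 22;  18 + 22 = 40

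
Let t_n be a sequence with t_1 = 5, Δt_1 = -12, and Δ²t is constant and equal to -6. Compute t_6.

Build the table forward from the leading diagonal:
Second differences: -6, -6, -6, -6, -6, -6
First differences: -12, -18, -24, -30, -36, -42
t: 5, -7, -25, -49, -79, -115

-115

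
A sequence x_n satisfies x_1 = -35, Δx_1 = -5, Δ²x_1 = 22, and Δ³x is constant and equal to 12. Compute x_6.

280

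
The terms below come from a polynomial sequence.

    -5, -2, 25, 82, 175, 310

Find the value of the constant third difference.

D1: 3, 27, 57, 93, 135
D2: 24, 30, 36, 42
D3: 6, 6, 6

6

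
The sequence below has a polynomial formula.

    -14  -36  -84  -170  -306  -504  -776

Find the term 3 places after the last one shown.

-2156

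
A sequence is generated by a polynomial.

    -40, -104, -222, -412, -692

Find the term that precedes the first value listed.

-12

Δ: -64, -118, -190, -280
Δ²: -54, -72, -90
Δ³: -18, -18
The third differences are constant at -18.
Work back: -54 + 18 = -36;  -64 + 36 = -28;  -40 + 28 = -12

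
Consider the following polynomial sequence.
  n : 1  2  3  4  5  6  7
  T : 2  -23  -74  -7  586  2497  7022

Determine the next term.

16081

D1: -25 , -51 , 67 , 593 , 1911 , 4525
D2: -26 , 118 , 526 , 1318 , 2614
D3: 144 , 408 , 792 , 1296
D4: 264 , 384 , 504
D5: 120 , 120
Fifth differences constant at 120.
504 + 120 = 624;  1296 + 624 = 1920;  2614 + 1920 = 4534;  4525 + 4534 = 9059;  7022 + 9059 = 16081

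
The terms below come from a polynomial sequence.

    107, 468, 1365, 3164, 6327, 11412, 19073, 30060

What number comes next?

45219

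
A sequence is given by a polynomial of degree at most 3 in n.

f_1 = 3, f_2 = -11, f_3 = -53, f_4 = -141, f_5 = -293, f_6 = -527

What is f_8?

-1313

-14 , -42 , -88 , -152 , -234
-28 , -46 , -64 , -82
-18 , -18 , -18
The third differences are constant (-18).
-82 − 18 = -100;  -234 − 100 = -334;  -527 − 334 = -861
-100 − 18 = -118;  -334 − 118 = -452;  -861 − 452 = -1313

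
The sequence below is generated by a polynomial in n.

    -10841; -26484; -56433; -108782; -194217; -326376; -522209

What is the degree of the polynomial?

D1: -15643, -29949, -52349, -85435, -132159, -195833
D2: -14306, -22400, -33086, -46724, -63674
D3: -8094, -10686, -13638, -16950
D4: -2592, -2952, -3312
D5: -360, -360
The fifth differences are constant, so the polynomial has degree 5.

5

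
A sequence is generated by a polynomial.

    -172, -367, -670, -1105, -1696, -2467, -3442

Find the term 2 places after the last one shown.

Δ: -195 , -303 , -435 , -591 , -771 , -975
Δ²: -108 , -132 , -156 , -180 , -204
Δ³: -24 , -24 , -24 , -24
Third differences constant at -24.
-204 − 24 = -228;  -975 − 228 = -1203;  -3442 − 1203 = -4645
-228 − 24 = -252;  -1203 − 252 = -1455;  -4645 − 1455 = -6100

-6100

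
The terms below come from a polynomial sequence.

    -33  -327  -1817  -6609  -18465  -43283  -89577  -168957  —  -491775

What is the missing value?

-296609

Using the first 8 terms:
First differences: -294, -1490, -4792, -11856, -24818, -46294, -79380
Second differences: -1196, -3302, -7064, -12962, -21476, -33086
Third differences: -2106, -3762, -5898, -8514, -11610
Fourth differences: -1656, -2136, -2616, -3096
Fifth differences: -480, -480, -480
Constant fifth difference = -480.
Extend forward: -3096 − 480 = -3576;  -11610 − 3576 = -15186;  -33086 − 15186 = -48272;  -79380 − 48272 = -127652;  -168957 − 127652 = -296609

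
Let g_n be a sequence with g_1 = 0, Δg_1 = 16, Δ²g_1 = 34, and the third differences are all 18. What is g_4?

168

Build the table forward from the leading diagonal:
Δ³: 18  18  18  18
Δ²: 34  52  70  88
Δ: 16  50  102  172
g: 0  16  66  168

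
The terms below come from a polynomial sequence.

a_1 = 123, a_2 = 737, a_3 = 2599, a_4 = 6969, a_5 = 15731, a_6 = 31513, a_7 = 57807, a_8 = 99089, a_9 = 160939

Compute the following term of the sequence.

250161

614 , 1862 , 4370 , 8762 , 15782 , 26294 , 41282 , 61850
1248 , 2508 , 4392 , 7020 , 10512 , 14988 , 20568
1260 , 1884 , 2628 , 3492 , 4476 , 5580
624 , 744 , 864 , 984 , 1104
120 , 120 , 120 , 120
Fifth differences constant at 120.
1104 + 120 = 1224;  5580 + 1224 = 6804;  20568 + 6804 = 27372;  61850 + 27372 = 89222;  160939 + 89222 = 250161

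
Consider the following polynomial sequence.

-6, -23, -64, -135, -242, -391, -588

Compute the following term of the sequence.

-839

D1: -17  -41  -71  -107  -149  -197
D2: -24  -30  -36  -42  -48
D3: -6  -6  -6  -6
Constant third difference = -6, so extend:
-48 − 6 = -54;  -197 − 54 = -251;  -588 − 251 = -839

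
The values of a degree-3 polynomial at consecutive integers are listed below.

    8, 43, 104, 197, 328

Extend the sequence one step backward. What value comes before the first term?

First differences: 35  61  93  131
Second differences: 26  32  38
Third differences: 6  6
The third differences are constant at 6.
Work back: 26 − 6 = 20;  35 − 20 = 15;  8 − 15 = -7

-7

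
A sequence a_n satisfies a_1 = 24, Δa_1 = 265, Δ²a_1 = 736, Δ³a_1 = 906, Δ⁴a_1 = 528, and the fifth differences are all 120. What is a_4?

Build the table forward from the leading diagonal:
D5: 120, 120, 120, 120
D4: 528, 648, 768, 888
D3: 906, 1434, 2082, 2850
D2: 736, 1642, 3076, 5158
D1: 265, 1001, 2643, 5719
a: 24, 289, 1290, 3933

3933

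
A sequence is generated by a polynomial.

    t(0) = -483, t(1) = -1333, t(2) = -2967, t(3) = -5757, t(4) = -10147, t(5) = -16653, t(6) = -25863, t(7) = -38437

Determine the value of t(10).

-104023

First differences: -850, -1634, -2790, -4390, -6506, -9210, -12574
Second differences: -784, -1156, -1600, -2116, -2704, -3364
Third differences: -372, -444, -516, -588, -660
Fourth differences: -72, -72, -72, -72
Constant fourth difference = -72, so extend:
-660 − 72 = -732;  -3364 − 732 = -4096;  -12574 − 4096 = -16670;  -38437 − 16670 = -55107
-732 − 72 = -804;  -4096 − 804 = -4900;  -16670 − 4900 = -21570;  -55107 − 21570 = -76677
-804 − 72 = -876;  -4900 − 876 = -5776;  -21570 − 5776 = -27346;  -76677 − 27346 = -104023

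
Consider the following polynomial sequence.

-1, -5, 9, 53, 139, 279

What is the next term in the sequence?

Δ: -4 , 14 , 44 , 86 , 140
Δ²: 18 , 30 , 42 , 54
Δ³: 12 , 12 , 12
The third differences are constant (12).
54 + 12 = 66;  140 + 66 = 206;  279 + 206 = 485

485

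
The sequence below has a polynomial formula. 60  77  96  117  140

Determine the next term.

165

D1: 17, 19, 21, 23
D2: 2, 2, 2
Constant second difference = 2, so extend:
23 + 2 = 25;  140 + 25 = 165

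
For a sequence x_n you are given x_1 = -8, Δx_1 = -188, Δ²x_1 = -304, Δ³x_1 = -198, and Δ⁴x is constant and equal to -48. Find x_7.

Build the table forward from the leading diagonal:
Fourth differences: -48  -48  -48  -48  -48  -48  -48
Third differences: -198  -246  -294  -342  -390  -438  -486
Second differences: -304  -502  -748  -1042  -1384  -1774  -2212
First differences: -188  -492  -994  -1742  -2784  -4168  -5942
x: -8  -196  -688  -1682  -3424  -6208  -10376

-10376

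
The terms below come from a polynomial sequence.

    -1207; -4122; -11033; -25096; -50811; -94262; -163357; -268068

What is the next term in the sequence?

-420671

First differences: -2915  -6911  -14063  -25715  -43451  -69095  -104711
Second differences: -3996  -7152  -11652  -17736  -25644  -35616
Third differences: -3156  -4500  -6084  -7908  -9972
Fourth differences: -1344  -1584  -1824  -2064
Fifth differences: -240  -240  -240
Constant fifth difference = -240, so extend:
-2064 − 240 = -2304;  -9972 − 2304 = -12276;  -35616 − 12276 = -47892;  -104711 − 47892 = -152603;  -268068 − 152603 = -420671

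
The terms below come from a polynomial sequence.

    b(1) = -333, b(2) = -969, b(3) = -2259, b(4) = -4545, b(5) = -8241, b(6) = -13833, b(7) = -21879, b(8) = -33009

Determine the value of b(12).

-123489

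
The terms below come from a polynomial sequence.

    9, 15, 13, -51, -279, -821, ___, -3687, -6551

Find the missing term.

-1875

Using the first 6 terms:
D1: 6, -2, -64, -228, -542
D2: -8, -62, -164, -314
D3: -54, -102, -150
D4: -48, -48
Constant fourth difference = -48.
Extend forward: -150 − 48 = -198;  -314 − 198 = -512;  -542 − 512 = -1054;  -821 − 1054 = -1875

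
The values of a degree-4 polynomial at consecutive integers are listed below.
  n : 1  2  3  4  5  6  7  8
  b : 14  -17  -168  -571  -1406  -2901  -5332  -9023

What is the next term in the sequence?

-14346

-31, -151, -403, -835, -1495, -2431, -3691
-120, -252, -432, -660, -936, -1260
-132, -180, -228, -276, -324
-48, -48, -48, -48
Constant fourth difference = -48, so extend:
-324 − 48 = -372;  -1260 − 372 = -1632;  -3691 − 1632 = -5323;  -9023 − 5323 = -14346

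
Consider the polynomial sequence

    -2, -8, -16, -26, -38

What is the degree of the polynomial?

2

Δ: -6, -8, -10, -12
Δ²: -2, -2, -2
The second differences are constant, so the polynomial has degree 2.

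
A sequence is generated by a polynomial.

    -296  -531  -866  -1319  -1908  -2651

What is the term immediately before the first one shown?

-143

First differences: -235, -335, -453, -589, -743
Second differences: -100, -118, -136, -154
Third differences: -18, -18, -18
The third differences are constant at -18.
Work back: -100 + 18 = -82;  -235 + 82 = -153;  -296 + 153 = -143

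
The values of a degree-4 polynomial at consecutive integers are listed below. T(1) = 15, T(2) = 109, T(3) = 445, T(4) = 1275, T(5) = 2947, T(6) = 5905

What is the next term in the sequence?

94, 336, 830, 1672, 2958
242, 494, 842, 1286
252, 348, 444
96, 96
Fourth differences constant at 96.
444 + 96 = 540;  1286 + 540 = 1826;  2958 + 1826 = 4784;  5905 + 4784 = 10689

10689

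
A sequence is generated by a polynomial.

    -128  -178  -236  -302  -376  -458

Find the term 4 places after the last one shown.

-866

D1: -50, -58, -66, -74, -82
D2: -8, -8, -8, -8
Second differences constant at -8.
-82 − 8 = -90;  -458 − 90 = -548
-90 − 8 = -98;  -548 − 98 = -646
-98 − 8 = -106;  -646 − 106 = -752
-106 − 8 = -114;  -752 − 114 = -866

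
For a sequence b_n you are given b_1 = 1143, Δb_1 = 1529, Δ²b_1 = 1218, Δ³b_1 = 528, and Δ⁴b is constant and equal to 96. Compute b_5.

16775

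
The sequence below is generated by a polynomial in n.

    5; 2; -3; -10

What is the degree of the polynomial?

2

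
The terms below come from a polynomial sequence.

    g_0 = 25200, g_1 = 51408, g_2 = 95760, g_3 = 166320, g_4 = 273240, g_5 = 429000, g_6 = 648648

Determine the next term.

950040

First differences: 26208 , 44352 , 70560 , 106920 , 155760 , 219648
Second differences: 18144 , 26208 , 36360 , 48840 , 63888
Third differences: 8064 , 10152 , 12480 , 15048
Fourth differences: 2088 , 2328 , 2568
Fifth differences: 240 , 240
The fifth differences are constant (240).
2568 + 240 = 2808;  15048 + 2808 = 17856;  63888 + 17856 = 81744;  219648 + 81744 = 301392;  648648 + 301392 = 950040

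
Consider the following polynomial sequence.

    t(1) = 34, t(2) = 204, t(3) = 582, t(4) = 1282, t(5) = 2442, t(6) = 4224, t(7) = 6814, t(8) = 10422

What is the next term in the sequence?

15282

D1: 170, 378, 700, 1160, 1782, 2590, 3608
D2: 208, 322, 460, 622, 808, 1018
D3: 114, 138, 162, 186, 210
D4: 24, 24, 24, 24
The fourth differences are constant (24).
210 + 24 = 234;  1018 + 234 = 1252;  3608 + 1252 = 4860;  10422 + 4860 = 15282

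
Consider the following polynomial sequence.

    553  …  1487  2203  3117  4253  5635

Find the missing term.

Using the last 5 terms:
D1: 716, 914, 1136, 1382
D2: 198, 222, 246
D3: 24, 24
Constant third difference = 24.
Extend backward: 198 − 24 = 174;  716 − 174 = 542;  1487 − 542 = 945

945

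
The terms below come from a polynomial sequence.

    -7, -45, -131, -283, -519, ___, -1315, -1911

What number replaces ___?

Using the first 5 terms:
-38, -86, -152, -236
-48, -66, -84
-18, -18
Constant third difference = -18.
Extend forward: -84 − 18 = -102;  -236 − 102 = -338;  -519 − 338 = -857

-857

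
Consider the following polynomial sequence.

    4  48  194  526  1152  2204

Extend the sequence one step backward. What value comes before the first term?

2

D1: 44  146  332  626  1052
D2: 102  186  294  426
D3: 84  108  132
D4: 24  24
The fourth differences are constant at 24.
Work back: 84 − 24 = 60;  102 − 60 = 42;  44 − 42 = 2;  4 − 2 = 2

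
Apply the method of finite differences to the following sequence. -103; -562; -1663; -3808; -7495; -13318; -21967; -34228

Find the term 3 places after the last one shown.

-101983

First differences: -459 , -1101 , -2145 , -3687 , -5823 , -8649 , -12261
Second differences: -642 , -1044 , -1542 , -2136 , -2826 , -3612
Third differences: -402 , -498 , -594 , -690 , -786
Fourth differences: -96 , -96 , -96 , -96
Fourth differences constant at -96.
-786 − 96 = -882;  -3612 − 882 = -4494;  -12261 − 4494 = -16755;  -34228 − 16755 = -50983
-882 − 96 = -978;  -4494 − 978 = -5472;  -16755 − 5472 = -22227;  -50983 − 22227 = -73210
-978 − 96 = -1074;  -5472 − 1074 = -6546;  -22227 − 6546 = -28773;  -73210 − 28773 = -101983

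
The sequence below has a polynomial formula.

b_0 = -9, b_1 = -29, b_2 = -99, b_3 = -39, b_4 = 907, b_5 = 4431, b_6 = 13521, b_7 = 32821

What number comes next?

68991

D1: -20 , -70 , 60 , 946 , 3524 , 9090 , 19300
D2: -50 , 130 , 886 , 2578 , 5566 , 10210
D3: 180 , 756 , 1692 , 2988 , 4644
D4: 576 , 936 , 1296 , 1656
D5: 360 , 360 , 360
Constant fifth difference = 360, so extend:
1656 + 360 = 2016;  4644 + 2016 = 6660;  10210 + 6660 = 16870;  19300 + 16870 = 36170;  32821 + 36170 = 68991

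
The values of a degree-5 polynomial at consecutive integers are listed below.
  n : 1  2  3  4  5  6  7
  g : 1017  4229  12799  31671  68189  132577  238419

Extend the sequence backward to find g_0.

139

Δ: 3212, 8570, 18872, 36518, 64388, 105842
Δ²: 5358, 10302, 17646, 27870, 41454
Δ³: 4944, 7344, 10224, 13584
Δ⁴: 2400, 2880, 3360
Δ⁵: 480, 480
The fifth differences are constant at 480.
Work back: 2400 − 480 = 1920;  4944 − 1920 = 3024;  5358 − 3024 = 2334;  3212 − 2334 = 878;  1017 − 878 = 139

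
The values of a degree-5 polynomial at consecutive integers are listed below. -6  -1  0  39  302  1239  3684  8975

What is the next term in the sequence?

D1: 5  1  39  263  937  2445  5291
D2: -4  38  224  674  1508  2846
D3: 42  186  450  834  1338
D4: 144  264  384  504
D5: 120  120  120
The fifth differences are constant (120).
504 + 120 = 624;  1338 + 624 = 1962;  2846 + 1962 = 4808;  5291 + 4808 = 10099;  8975 + 10099 = 19074

19074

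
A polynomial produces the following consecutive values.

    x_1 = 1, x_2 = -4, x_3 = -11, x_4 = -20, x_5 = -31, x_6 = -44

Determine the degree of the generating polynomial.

-5, -7, -9, -11, -13
-2, -2, -2, -2
The second differences are constant, so the polynomial has degree 2.

2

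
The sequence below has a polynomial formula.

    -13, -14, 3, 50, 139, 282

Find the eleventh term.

Δ: -1, 17, 47, 89, 143
Δ²: 18, 30, 42, 54
Δ³: 12, 12, 12
Constant third difference = 12, so extend:
54 + 12 = 66;  143 + 66 = 209;  282 + 209 = 491
66 + 12 = 78;  209 + 78 = 287;  491 + 287 = 778
78 + 12 = 90;  287 + 90 = 377;  778 + 377 = 1155
90 + 12 = 102;  377 + 102 = 479;  1155 + 479 = 1634
102 + 12 = 114;  479 + 114 = 593;  1634 + 593 = 2227

2227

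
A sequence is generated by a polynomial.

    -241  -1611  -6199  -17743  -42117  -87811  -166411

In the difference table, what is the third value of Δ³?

-8490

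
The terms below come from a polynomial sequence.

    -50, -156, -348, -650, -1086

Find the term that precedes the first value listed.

D1: -106  -192  -302  -436
D2: -86  -110  -134
D3: -24  -24
The third differences are constant at -24.
Work back: -86 + 24 = -62;  -106 + 62 = -44;  -50 + 44 = -6

-6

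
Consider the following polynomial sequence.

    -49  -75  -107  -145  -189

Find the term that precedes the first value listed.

Δ: -26  -32  -38  -44
Δ²: -6  -6  -6
The second differences are constant at -6.
Work back: -26 + 6 = -20;  -49 + 20 = -29

-29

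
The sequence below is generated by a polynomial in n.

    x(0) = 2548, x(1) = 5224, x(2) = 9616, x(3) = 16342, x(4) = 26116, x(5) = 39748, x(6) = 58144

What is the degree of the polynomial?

D1: 2676, 4392, 6726, 9774, 13632, 18396
D2: 1716, 2334, 3048, 3858, 4764
D3: 618, 714, 810, 906
D4: 96, 96, 96
The fourth differences are constant, so the polynomial has degree 4.

4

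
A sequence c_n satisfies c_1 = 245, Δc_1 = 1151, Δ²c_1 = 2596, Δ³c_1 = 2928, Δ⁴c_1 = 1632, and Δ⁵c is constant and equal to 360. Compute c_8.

229978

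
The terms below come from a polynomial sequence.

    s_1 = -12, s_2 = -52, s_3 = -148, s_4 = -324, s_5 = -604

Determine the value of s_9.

-40 , -96 , -176 , -280
-56 , -80 , -104
-24 , -24
Third differences constant at -24.
-104 − 24 = -128;  -280 − 128 = -408;  -604 − 408 = -1012
-128 − 24 = -152;  -408 − 152 = -560;  -1012 − 560 = -1572
-152 − 24 = -176;  -560 − 176 = -736;  -1572 − 736 = -2308
-176 − 24 = -200;  -736 − 200 = -936;  -2308 − 936 = -3244

-3244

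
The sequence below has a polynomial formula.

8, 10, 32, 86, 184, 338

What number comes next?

560

Δ: 2 , 22 , 54 , 98 , 154
Δ²: 20 , 32 , 44 , 56
Δ³: 12 , 12 , 12
The third differences are constant (12).
56 + 12 = 68;  154 + 68 = 222;  338 + 222 = 560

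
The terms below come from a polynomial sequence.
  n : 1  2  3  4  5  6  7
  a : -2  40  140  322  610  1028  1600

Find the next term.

First differences: 42, 100, 182, 288, 418, 572
Second differences: 58, 82, 106, 130, 154
Third differences: 24, 24, 24, 24
Constant third difference = 24, so extend:
154 + 24 = 178;  572 + 178 = 750;  1600 + 750 = 2350

2350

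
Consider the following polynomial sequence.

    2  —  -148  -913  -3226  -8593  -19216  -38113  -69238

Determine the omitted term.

Using the last 7 terms:
Δ: -765  -2313  -5367  -10623  -18897  -31125
Δ²: -1548  -3054  -5256  -8274  -12228
Δ³: -1506  -2202  -3018  -3954
Δ⁴: -696  -816  -936
Δ⁵: -120  -120
Constant fifth difference = -120.
Extend backward: -696 + 120 = -576;  -1506 + 576 = -930;  -1548 + 930 = -618;  -765 + 618 = -147;  -148 + 147 = -1

-1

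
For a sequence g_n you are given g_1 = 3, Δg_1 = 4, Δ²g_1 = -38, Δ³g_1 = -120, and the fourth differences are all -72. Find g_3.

-27

Build the table forward from the leading diagonal:
Fourth differences: -72, -72, -72
Third differences: -120, -192, -264
Second differences: -38, -158, -350
First differences: 4, -34, -192
g: 3, 7, -27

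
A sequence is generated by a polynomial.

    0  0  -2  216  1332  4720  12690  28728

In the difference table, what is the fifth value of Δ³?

Δ: 0, -2, 218, 1116, 3388, 7970, 16038
Δ²: -2, 220, 898, 2272, 4582, 8068
Δ³: 222, 678, 1374, 2310, 3486
Δ⁴: 456, 696, 936, 1176
Δ⁵: 240, 240, 240

3486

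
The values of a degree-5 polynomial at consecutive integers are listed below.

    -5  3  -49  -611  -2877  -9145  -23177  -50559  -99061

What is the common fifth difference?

-360

Δ: 8, -52, -562, -2266, -6268, -14032, -27382, -48502
Δ²: -60, -510, -1704, -4002, -7764, -13350, -21120
Δ³: -450, -1194, -2298, -3762, -5586, -7770
Δ⁴: -744, -1104, -1464, -1824, -2184
Δ⁵: -360, -360, -360, -360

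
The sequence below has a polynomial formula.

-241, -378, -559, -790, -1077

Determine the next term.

Δ: -137  -181  -231  -287
Δ²: -44  -50  -56
Δ³: -6  -6
Constant third difference = -6, so extend:
-56 − 6 = -62;  -287 − 62 = -349;  -1077 − 349 = -1426

-1426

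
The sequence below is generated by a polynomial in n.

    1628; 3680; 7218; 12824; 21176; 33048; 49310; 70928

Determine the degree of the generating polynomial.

4

Δ: 2052, 3538, 5606, 8352, 11872, 16262, 21618
Δ²: 1486, 2068, 2746, 3520, 4390, 5356
Δ³: 582, 678, 774, 870, 966
Δ⁴: 96, 96, 96, 96
The fourth differences are constant, so the polynomial has degree 4.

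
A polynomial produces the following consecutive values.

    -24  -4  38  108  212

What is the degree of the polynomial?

3

D1: 20, 42, 70, 104
D2: 22, 28, 34
D3: 6, 6
The third differences are constant, so the polynomial has degree 3.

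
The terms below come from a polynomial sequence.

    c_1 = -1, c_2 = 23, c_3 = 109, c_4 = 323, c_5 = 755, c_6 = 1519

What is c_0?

-5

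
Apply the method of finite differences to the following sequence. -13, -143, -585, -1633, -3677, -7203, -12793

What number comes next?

-130, -442, -1048, -2044, -3526, -5590
-312, -606, -996, -1482, -2064
-294, -390, -486, -582
-96, -96, -96
Fourth differences constant at -96.
-582 − 96 = -678;  -2064 − 678 = -2742;  -5590 − 2742 = -8332;  -12793 − 8332 = -21125

-21125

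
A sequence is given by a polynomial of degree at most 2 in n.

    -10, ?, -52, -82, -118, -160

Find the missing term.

Using the last 4 terms:
Δ: -30, -36, -42
Δ²: -6, -6
Constant second difference = -6.
Extend backward: -30 + 6 = -24;  -52 + 24 = -28

-28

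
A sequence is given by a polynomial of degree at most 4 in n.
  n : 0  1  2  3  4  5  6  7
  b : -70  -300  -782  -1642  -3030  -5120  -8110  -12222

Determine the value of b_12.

-59062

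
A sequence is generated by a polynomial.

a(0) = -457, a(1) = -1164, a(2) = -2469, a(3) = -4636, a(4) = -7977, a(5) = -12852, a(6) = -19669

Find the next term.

First differences: -707, -1305, -2167, -3341, -4875, -6817
Second differences: -598, -862, -1174, -1534, -1942
Third differences: -264, -312, -360, -408
Fourth differences: -48, -48, -48
Constant fourth difference = -48, so extend:
-408 − 48 = -456;  -1942 − 456 = -2398;  -6817 − 2398 = -9215;  -19669 − 9215 = -28884

-28884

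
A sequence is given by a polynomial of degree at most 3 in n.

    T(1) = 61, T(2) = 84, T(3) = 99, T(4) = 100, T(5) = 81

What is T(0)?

36

23  15  1  -19
-8  -14  -20
-6  -6
The third differences are constant at -6.
Work back: -8 + 6 = -2;  23 + 2 = 25;  61 − 25 = 36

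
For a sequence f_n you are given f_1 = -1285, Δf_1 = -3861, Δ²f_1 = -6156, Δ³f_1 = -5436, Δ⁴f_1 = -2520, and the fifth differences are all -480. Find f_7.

-266191

Build the table forward from the leading diagonal:
Δ⁵: -480, -480, -480, -480, -480, -480, -480
Δ⁴: -2520, -3000, -3480, -3960, -4440, -4920, -5400
Δ³: -5436, -7956, -10956, -14436, -18396, -22836, -27756
Δ²: -6156, -11592, -19548, -30504, -44940, -63336, -86172
Δ: -3861, -10017, -21609, -41157, -71661, -116601, -179937
f: -1285, -5146, -15163, -36772, -77929, -149590, -266191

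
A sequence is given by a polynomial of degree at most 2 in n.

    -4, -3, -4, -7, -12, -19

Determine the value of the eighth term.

-39

First differences: 1, -1, -3, -5, -7
Second differences: -2, -2, -2, -2
Constant second difference = -2, so extend:
-7 − 2 = -9;  -19 − 9 = -28
-9 − 2 = -11;  -28 − 11 = -39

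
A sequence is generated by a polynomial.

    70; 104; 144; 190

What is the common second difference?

First differences: 34, 40, 46
Second differences: 6, 6

6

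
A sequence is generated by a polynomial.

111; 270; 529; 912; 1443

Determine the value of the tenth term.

7158

D1: 159, 259, 383, 531
D2: 100, 124, 148
D3: 24, 24
Third differences constant at 24.
148 + 24 = 172;  531 + 172 = 703;  1443 + 703 = 2146
172 + 24 = 196;  703 + 196 = 899;  2146 + 899 = 3045
196 + 24 = 220;  899 + 220 = 1119;  3045 + 1119 = 4164
220 + 24 = 244;  1119 + 244 = 1363;  4164 + 1363 = 5527
244 + 24 = 268;  1363 + 268 = 1631;  5527 + 1631 = 7158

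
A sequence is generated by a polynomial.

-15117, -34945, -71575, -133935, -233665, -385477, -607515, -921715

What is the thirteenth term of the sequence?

-4953705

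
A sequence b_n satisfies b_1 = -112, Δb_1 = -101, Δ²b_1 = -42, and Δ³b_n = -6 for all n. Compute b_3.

-356

Build the table forward from the leading diagonal:
Third differences: -6  -6  -6
Second differences: -42  -48  -54
First differences: -101  -143  -191
b: -112  -213  -356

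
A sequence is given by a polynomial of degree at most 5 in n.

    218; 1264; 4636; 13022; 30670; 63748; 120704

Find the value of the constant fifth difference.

360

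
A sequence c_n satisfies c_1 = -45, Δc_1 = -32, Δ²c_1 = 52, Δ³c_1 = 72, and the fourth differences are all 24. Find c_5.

Build the table forward from the leading diagonal:
Δ⁴: 24  24  24  24  24
Δ³: 72  96  120  144  168
Δ²: 52  124  220  340  484
Δ: -32  20  144  364  704
c: -45  -77  -57  87  451

451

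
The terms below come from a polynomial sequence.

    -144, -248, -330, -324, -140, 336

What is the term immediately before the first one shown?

D1: -104, -82, 6, 184, 476
D2: 22, 88, 178, 292
D3: 66, 90, 114
D4: 24, 24
The fourth differences are constant at 24.
Work back: 66 − 24 = 42;  22 − 42 = -20;  -104 + 20 = -84;  -144 + 84 = -60

-60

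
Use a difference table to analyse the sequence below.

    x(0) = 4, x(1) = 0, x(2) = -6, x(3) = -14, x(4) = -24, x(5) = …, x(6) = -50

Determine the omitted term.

-36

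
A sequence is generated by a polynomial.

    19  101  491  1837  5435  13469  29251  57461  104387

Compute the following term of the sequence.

D1: 82 , 390 , 1346 , 3598 , 8034 , 15782 , 28210 , 46926
D2: 308 , 956 , 2252 , 4436 , 7748 , 12428 , 18716
D3: 648 , 1296 , 2184 , 3312 , 4680 , 6288
D4: 648 , 888 , 1128 , 1368 , 1608
D5: 240 , 240 , 240 , 240
Constant fifth difference = 240, so extend:
1608 + 240 = 1848;  6288 + 1848 = 8136;  18716 + 8136 = 26852;  46926 + 26852 = 73778;  104387 + 73778 = 178165

178165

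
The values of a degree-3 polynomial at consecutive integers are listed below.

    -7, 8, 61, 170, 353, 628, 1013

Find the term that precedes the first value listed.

15  53  109  183  275  385
38  56  74  92  110
18  18  18  18
The third differences are constant at 18.
Work back: 38 − 18 = 20;  15 − 20 = -5;  -7 + 5 = -2

-2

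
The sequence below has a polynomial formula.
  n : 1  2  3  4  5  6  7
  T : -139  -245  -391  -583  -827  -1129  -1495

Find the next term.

-1931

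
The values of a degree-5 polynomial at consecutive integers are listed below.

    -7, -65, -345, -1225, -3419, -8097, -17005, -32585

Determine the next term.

-58  -280  -880  -2194  -4678  -8908  -15580
-222  -600  -1314  -2484  -4230  -6672
-378  -714  -1170  -1746  -2442
-336  -456  -576  -696
-120  -120  -120
Constant fifth difference = -120, so extend:
-696 − 120 = -816;  -2442 − 816 = -3258;  -6672 − 3258 = -9930;  -15580 − 9930 = -25510;  -32585 − 25510 = -58095

-58095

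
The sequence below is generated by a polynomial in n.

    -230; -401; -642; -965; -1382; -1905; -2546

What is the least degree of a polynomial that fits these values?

3

Δ: -171, -241, -323, -417, -523, -641
Δ²: -70, -82, -94, -106, -118
Δ³: -12, -12, -12, -12
The third differences are constant, so the polynomial has degree 3.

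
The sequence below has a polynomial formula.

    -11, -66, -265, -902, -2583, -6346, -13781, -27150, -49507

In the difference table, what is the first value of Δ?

-55

Δ: -55, -199, -637, -1681, -3763, -7435, -13369, -22357
Δ²: -144, -438, -1044, -2082, -3672, -5934, -8988
Δ³: -294, -606, -1038, -1590, -2262, -3054
Δ⁴: -312, -432, -552, -672, -792
Δ⁵: -120, -120, -120, -120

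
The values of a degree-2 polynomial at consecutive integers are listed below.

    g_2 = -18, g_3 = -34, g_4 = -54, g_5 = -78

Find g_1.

-16  -20  -24
-4  -4
The second differences are constant at -4.
Work back: -16 + 4 = -12;  -18 + 12 = -6

-6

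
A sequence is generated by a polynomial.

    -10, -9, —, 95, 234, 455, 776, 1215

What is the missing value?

20

Using the last 5 terms:
139, 221, 321, 439
82, 100, 118
18, 18
Constant third difference = 18.
Extend backward: 82 − 18 = 64;  139 − 64 = 75;  95 − 75 = 20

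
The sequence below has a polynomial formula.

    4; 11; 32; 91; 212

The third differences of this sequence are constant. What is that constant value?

24

Δ: 7, 21, 59, 121
Δ²: 14, 38, 62
Δ³: 24, 24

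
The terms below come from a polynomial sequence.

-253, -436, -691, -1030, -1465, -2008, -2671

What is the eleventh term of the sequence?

-6763

First differences: -183, -255, -339, -435, -543, -663
Second differences: -72, -84, -96, -108, -120
Third differences: -12, -12, -12, -12
The third differences are constant (-12).
-120 − 12 = -132;  -663 − 132 = -795;  -2671 − 795 = -3466
-132 − 12 = -144;  -795 − 144 = -939;  -3466 − 939 = -4405
-144 − 12 = -156;  -939 − 156 = -1095;  -4405 − 1095 = -5500
-156 − 12 = -168;  -1095 − 168 = -1263;  -5500 − 1263 = -6763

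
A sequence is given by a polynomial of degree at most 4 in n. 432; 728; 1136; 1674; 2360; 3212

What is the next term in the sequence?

4248

296, 408, 538, 686, 852
112, 130, 148, 166
18, 18, 18
Constant third difference = 18, so extend:
166 + 18 = 184;  852 + 184 = 1036;  3212 + 1036 = 4248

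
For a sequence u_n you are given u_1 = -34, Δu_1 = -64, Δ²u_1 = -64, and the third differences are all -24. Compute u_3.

Build the table forward from the leading diagonal:
Δ³: -24  -24  -24
Δ²: -64  -88  -112
Δ: -64  -128  -216
u: -34  -98  -226

-226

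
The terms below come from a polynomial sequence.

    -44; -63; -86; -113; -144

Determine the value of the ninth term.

-308

Δ: -19, -23, -27, -31
Δ²: -4, -4, -4
Second differences constant at -4.
-31 − 4 = -35;  -144 − 35 = -179
-35 − 4 = -39;  -179 − 39 = -218
-39 − 4 = -43;  -218 − 43 = -261
-43 − 4 = -47;  -261 − 47 = -308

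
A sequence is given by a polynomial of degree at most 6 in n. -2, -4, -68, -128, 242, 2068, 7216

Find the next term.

18632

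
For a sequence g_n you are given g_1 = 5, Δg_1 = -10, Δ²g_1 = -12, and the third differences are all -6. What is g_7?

Build the table forward from the leading diagonal:
Third differences: -6  -6  -6  -6  -6  -6  -6
Second differences: -12  -18  -24  -30  -36  -42  -48
First differences: -10  -22  -40  -64  -94  -130  -172
g: 5  -5  -27  -67  -131  -225  -355

-355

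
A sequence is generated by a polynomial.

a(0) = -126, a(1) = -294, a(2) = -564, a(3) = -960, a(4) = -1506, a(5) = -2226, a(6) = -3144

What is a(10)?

-9276

Δ: -168, -270, -396, -546, -720, -918
Δ²: -102, -126, -150, -174, -198
Δ³: -24, -24, -24, -24
Third differences constant at -24.
-198 − 24 = -222;  -918 − 222 = -1140;  -3144 − 1140 = -4284
-222 − 24 = -246;  -1140 − 246 = -1386;  -4284 − 1386 = -5670
-246 − 24 = -270;  -1386 − 270 = -1656;  -5670 − 1656 = -7326
-270 − 24 = -294;  -1656 − 294 = -1950;  -7326 − 1950 = -9276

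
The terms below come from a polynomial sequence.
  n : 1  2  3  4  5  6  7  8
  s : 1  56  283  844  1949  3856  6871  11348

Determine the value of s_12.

D1: 55, 227, 561, 1105, 1907, 3015, 4477
D2: 172, 334, 544, 802, 1108, 1462
D3: 162, 210, 258, 306, 354
D4: 48, 48, 48, 48
Constant fourth difference = 48, so extend:
354 + 48 = 402;  1462 + 402 = 1864;  4477 + 1864 = 6341;  11348 + 6341 = 17689
402 + 48 = 450;  1864 + 450 = 2314;  6341 + 2314 = 8655;  17689 + 8655 = 26344
450 + 48 = 498;  2314 + 498 = 2812;  8655 + 2812 = 11467;  26344 + 11467 = 37811
498 + 48 = 546;  2812 + 546 = 3358;  11467 + 3358 = 14825;  37811 + 14825 = 52636

52636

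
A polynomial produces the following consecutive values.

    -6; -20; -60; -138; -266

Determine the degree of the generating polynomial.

Δ: -14, -40, -78, -128
Δ²: -26, -38, -50
Δ³: -12, -12
The third differences are constant, so the polynomial has degree 3.

3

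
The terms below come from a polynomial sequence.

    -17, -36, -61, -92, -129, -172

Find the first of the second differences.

-6

D1: -19, -25, -31, -37, -43
D2: -6, -6, -6, -6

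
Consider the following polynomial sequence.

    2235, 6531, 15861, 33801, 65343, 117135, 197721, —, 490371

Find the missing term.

317781

Using the first 7 terms:
D1: 4296  9330  17940  31542  51792  80586
D2: 5034  8610  13602  20250  28794
D3: 3576  4992  6648  8544
D4: 1416  1656  1896
D5: 240  240
Constant fifth difference = 240.
Extend forward: 1896 + 240 = 2136;  8544 + 2136 = 10680;  28794 + 10680 = 39474;  80586 + 39474 = 120060;  197721 + 120060 = 317781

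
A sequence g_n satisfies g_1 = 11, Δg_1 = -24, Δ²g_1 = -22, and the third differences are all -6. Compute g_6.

-389

Build the table forward from the leading diagonal:
Third differences: -6, -6, -6, -6, -6, -6
Second differences: -22, -28, -34, -40, -46, -52
First differences: -24, -46, -74, -108, -148, -194
g: 11, -13, -59, -133, -241, -389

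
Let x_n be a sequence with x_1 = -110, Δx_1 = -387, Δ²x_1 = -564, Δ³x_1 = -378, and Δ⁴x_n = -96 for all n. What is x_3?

Build the table forward from the leading diagonal:
Δ⁴: -96  -96  -96
Δ³: -378  -474  -570
Δ²: -564  -942  -1416
Δ: -387  -951  -1893
x: -110  -497  -1448

-1448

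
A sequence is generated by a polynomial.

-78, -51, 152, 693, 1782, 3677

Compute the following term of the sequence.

First differences: 27, 203, 541, 1089, 1895
Second differences: 176, 338, 548, 806
Third differences: 162, 210, 258
Fourth differences: 48, 48
The fourth differences are constant (48).
258 + 48 = 306;  806 + 306 = 1112;  1895 + 1112 = 3007;  3677 + 3007 = 6684

6684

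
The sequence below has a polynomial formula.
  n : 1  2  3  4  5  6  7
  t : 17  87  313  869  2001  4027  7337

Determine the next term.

D1: 70, 226, 556, 1132, 2026, 3310
D2: 156, 330, 576, 894, 1284
D3: 174, 246, 318, 390
D4: 72, 72, 72
Fourth differences constant at 72.
390 + 72 = 462;  1284 + 462 = 1746;  3310 + 1746 = 5056;  7337 + 5056 = 12393

12393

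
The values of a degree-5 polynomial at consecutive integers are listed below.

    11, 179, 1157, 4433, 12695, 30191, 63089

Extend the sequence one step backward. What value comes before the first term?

168, 978, 3276, 8262, 17496, 32898
810, 2298, 4986, 9234, 15402
1488, 2688, 4248, 6168
1200, 1560, 1920
360, 360
The fifth differences are constant at 360.
Work back: 1200 − 360 = 840;  1488 − 840 = 648;  810 − 648 = 162;  168 − 162 = 6;  11 − 6 = 5

5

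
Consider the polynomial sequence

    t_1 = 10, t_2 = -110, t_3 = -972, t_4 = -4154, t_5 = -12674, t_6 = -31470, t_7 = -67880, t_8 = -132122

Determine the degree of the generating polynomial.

5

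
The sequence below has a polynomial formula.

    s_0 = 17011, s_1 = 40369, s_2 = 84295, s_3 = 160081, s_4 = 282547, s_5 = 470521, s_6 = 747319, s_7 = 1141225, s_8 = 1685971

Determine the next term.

D1: 23358, 43926, 75786, 122466, 187974, 276798, 393906, 544746
D2: 20568, 31860, 46680, 65508, 88824, 117108, 150840
D3: 11292, 14820, 18828, 23316, 28284, 33732
D4: 3528, 4008, 4488, 4968, 5448
D5: 480, 480, 480, 480
The fifth differences are constant (480).
5448 + 480 = 5928;  33732 + 5928 = 39660;  150840 + 39660 = 190500;  544746 + 190500 = 735246;  1685971 + 735246 = 2421217

2421217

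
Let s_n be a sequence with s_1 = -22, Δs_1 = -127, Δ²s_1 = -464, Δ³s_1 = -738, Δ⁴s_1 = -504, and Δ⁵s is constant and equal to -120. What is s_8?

-56645

Build the table forward from the leading diagonal:
D5: -120, -120, -120, -120, -120, -120, -120, -120
D4: -504, -624, -744, -864, -984, -1104, -1224, -1344
D3: -738, -1242, -1866, -2610, -3474, -4458, -5562, -6786
D2: -464, -1202, -2444, -4310, -6920, -10394, -14852, -20414
D1: -127, -591, -1793, -4237, -8547, -15467, -25861, -40713
s: -22, -149, -740, -2533, -6770, -15317, -30784, -56645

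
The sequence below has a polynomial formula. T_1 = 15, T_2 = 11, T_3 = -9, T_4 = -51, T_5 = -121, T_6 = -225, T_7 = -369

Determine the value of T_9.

-801

-4, -20, -42, -70, -104, -144
-16, -22, -28, -34, -40
-6, -6, -6, -6
Constant third difference = -6, so extend:
-40 − 6 = -46;  -144 − 46 = -190;  -369 − 190 = -559
-46 − 6 = -52;  -190 − 52 = -242;  -559 − 242 = -801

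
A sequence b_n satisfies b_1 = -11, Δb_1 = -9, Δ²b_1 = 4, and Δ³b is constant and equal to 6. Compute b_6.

44

Build the table forward from the leading diagonal:
Δ³: 6  6  6  6  6  6
Δ²: 4  10  16  22  28  34
Δ: -9  -5  5  21  43  71
b: -11  -20  -25  -20  1  44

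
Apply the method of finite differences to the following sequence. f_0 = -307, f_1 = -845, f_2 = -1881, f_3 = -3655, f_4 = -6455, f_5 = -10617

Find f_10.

-66977

Δ: -538  -1036  -1774  -2800  -4162
Δ²: -498  -738  -1026  -1362
Δ³: -240  -288  -336
Δ⁴: -48  -48
Constant fourth difference = -48, so extend:
-336 − 48 = -384;  -1362 − 384 = -1746;  -4162 − 1746 = -5908;  -10617 − 5908 = -16525
-384 − 48 = -432;  -1746 − 432 = -2178;  -5908 − 2178 = -8086;  -16525 − 8086 = -24611
-432 − 48 = -480;  -2178 − 480 = -2658;  -8086 − 2658 = -10744;  -24611 − 10744 = -35355
-480 − 48 = -528;  -2658 − 528 = -3186;  -10744 − 3186 = -13930;  -35355 − 13930 = -49285
-528 − 48 = -576;  -3186 − 576 = -3762;  -13930 − 3762 = -17692;  -49285 − 17692 = -66977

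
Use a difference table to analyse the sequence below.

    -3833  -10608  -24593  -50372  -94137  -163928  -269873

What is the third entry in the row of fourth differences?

D1: -6775, -13985, -25779, -43765, -69791, -105945
D2: -7210, -11794, -17986, -26026, -36154
D3: -4584, -6192, -8040, -10128
D4: -1608, -1848, -2088
D5: -240, -240

-2088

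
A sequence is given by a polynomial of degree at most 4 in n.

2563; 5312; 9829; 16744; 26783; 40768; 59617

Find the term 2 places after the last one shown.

116059

D1: 2749, 4517, 6915, 10039, 13985, 18849
D2: 1768, 2398, 3124, 3946, 4864
D3: 630, 726, 822, 918
D4: 96, 96, 96
Fourth differences constant at 96.
918 + 96 = 1014;  4864 + 1014 = 5878;  18849 + 5878 = 24727;  59617 + 24727 = 84344
1014 + 96 = 1110;  5878 + 1110 = 6988;  24727 + 6988 = 31715;  84344 + 31715 = 116059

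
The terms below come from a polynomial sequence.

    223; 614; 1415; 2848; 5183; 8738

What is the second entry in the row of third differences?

270

First differences: 391, 801, 1433, 2335, 3555
Second differences: 410, 632, 902, 1220
Third differences: 222, 270, 318
Fourth differences: 48, 48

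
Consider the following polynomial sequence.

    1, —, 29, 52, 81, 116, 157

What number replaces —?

12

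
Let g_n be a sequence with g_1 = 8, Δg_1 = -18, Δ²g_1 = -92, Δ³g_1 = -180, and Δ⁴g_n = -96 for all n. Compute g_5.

Build the table forward from the leading diagonal:
Fourth differences: -96  -96  -96  -96  -96
Third differences: -180  -276  -372  -468  -564
Second differences: -92  -272  -548  -920  -1388
First differences: -18  -110  -382  -930  -1850
g: 8  -10  -120  -502  -1432

-1432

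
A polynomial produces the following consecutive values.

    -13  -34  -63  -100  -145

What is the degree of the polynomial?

2

First differences: -21, -29, -37, -45
Second differences: -8, -8, -8
The second differences are constant, so the polynomial has degree 2.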